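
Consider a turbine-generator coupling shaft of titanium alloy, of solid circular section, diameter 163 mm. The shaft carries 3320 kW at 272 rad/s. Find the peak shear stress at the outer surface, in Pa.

1.44e7 Pa

ω = 272 rad/s, so T = P/ω = 3320×10³ / 272.0 = 12210 N·m.
J = πd⁴/32 = π(0.163)⁴/32 = 6.930×10^-5 m⁴.
τ_max = T·r/J = 12210 × 0.0815 / 6.930×10^-5 = 1.435×10^7 Pa.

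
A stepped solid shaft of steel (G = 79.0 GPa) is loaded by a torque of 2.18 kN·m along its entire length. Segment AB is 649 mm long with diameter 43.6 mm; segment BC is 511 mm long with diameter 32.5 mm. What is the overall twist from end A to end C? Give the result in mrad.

J_AB = π(0.0436)⁴/32 = 3.55×10^-7 m⁴; J_BC = π(0.0325)⁴/32 = 1.10×10^-7 m⁴.
θ = (T/G)·Σ L_i/J_i = (2180/79.0×10⁹)·(0.649/3.55×10^-7 + 0.511/1.10×10^-7) = 0.1792 rad.

179 mrad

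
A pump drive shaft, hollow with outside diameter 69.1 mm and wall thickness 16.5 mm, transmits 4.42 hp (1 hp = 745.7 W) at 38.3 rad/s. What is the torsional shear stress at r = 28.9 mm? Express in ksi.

ω = 38.3 rad/s, so T = P/ω = 4.42×745.7 / 38.30 = 86.06 N·m.
J = π(d_o⁴ − d_i⁴)/32 = π(0.0691⁴ − 0.0361⁴)/32 = 2.072×10^-6 m⁴.
Shear stress varies linearly with radius: τ = T·r/J = 86.06 × 0.0289 / 2.072×10^-6 = 1.201×10^6 Pa.

0.174 ksi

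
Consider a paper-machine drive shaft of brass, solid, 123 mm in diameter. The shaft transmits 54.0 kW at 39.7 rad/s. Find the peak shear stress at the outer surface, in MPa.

ω = 39.7 rad/s, so T = P/ω = 54.0×10³ / 39.70 = 1360 N·m.
J = πd⁴/32 = π(0.123)⁴/32 = 2.247×10^-5 m⁴.
τ_max = T·r/J = 1360 × 0.0615 / 2.247×10^-5 = 3.723×10^6 Pa.

3.72 MPa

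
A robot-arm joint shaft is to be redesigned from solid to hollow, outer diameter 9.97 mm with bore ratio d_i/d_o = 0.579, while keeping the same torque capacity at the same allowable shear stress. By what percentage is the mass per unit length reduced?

28.0 %

Equal τ_max and T ⇒ the solid shaft needs d_s³ = d_o³(1−k⁴), so d_s = 9.97·(1−0.579⁴)^(1/3) = 9.582 mm.
Area ratio A_h/A_s = d_o²(1−k²)/d_s² = (1−k²)/(1−k⁴)^(2/3) = 0.7197.
Mass saving = 1 − 0.7197 = 28.0 %.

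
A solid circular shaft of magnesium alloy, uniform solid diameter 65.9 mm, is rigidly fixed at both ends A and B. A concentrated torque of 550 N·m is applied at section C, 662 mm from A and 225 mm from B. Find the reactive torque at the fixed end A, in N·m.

With uniform GJ and both ends fixed, compatibility θ_AC = θ_CB gives T_A·a = T_B·b, together with T_A + T_B = T₀.
T_A = T₀·b/(a+b) = 550.0·225/887.0 = 139.5 N·m; T_B = 410.5 N·m.

140 N·m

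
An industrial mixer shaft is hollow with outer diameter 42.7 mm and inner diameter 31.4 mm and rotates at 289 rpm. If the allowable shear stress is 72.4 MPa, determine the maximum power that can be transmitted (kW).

23.7 kW

J = π(d_o⁴ − d_i⁴)/32 = π(0.0427⁴ − 0.0314⁴)/32 = 2.309×10^-7 m⁴.
T_max = τ_allow·J/r = 7.24×10^7 × 2.309×10^-7 / 0.0214 = 783.1 N·m.
ω = 2π·289/60 = 30.26 rad/s, so P_max = T_max·ω = 2.370×10^4 W.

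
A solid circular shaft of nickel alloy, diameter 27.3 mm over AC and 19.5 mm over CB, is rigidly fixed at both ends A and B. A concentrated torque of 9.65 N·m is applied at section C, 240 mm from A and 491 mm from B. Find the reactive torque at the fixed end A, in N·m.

8.56 N·m

Compatibility: T_A·a/J_AC = T_B·b/J_CB with T_A + T_B = T₀.
J_AC = 5.45×10^-8 m⁴, J_CB = 1.42×10^-8 m⁴, so T_A = T₀·(J_AC/a)/((J_AC/a)+(J_CB/b)) = 8.561 N·m, T_B = 1.089 N·m.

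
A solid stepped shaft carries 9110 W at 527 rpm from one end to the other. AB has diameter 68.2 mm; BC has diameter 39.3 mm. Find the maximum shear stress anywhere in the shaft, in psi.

2010 psi

ω = 2π·527/60 = 55.19 rad/s, so T = P/ω = 9110 / 55.19 = 165.1 N·m.
Under the same torque, τ_max = 16T/(πd³) is largest where d is smallest — segment BC (d = 39.3 mm).
τ_max = 16·165.1/(π·(0.0393)³) = 1.385×10^7 Pa.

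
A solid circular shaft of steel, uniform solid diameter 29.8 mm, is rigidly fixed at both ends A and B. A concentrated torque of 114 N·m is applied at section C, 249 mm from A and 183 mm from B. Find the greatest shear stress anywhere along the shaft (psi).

1830 psi

With uniform GJ and both ends fixed, compatibility θ_AC = θ_CB gives T_A·a = T_B·b, together with T_A + T_B = T₀.
T_A = T₀·b/(a+b) = 114.0·183/432.0 = 48.29 N·m; T_B = 65.71 N·m.
τ in each portion: τ_AC = 9.29×10^6 Pa, τ_CB = 1.26×10^7 Pa; maximum is in CB.
τ_max = T_CB·r/J = 65.71·0.0149/7.74×10^-8 = 1.265×10^7 Pa.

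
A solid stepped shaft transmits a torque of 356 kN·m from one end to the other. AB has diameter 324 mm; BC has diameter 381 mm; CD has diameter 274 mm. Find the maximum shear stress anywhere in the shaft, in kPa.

88100 kPa

Under the same torque, τ_max = 16T/(πd³) is largest where d is smallest — segment CD (d = 274 mm).
τ_max = 16·356000/(π·(0.274)³) = 8.814×10^7 Pa.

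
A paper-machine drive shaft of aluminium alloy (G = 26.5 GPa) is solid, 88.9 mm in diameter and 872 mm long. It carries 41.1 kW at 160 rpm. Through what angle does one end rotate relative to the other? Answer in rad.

0.0132 rad

ω = 2π·160/60 = 16.76 rad/s, so T = P/ω = 41.1×10³ / 16.76 = 2453 N·m.
J = πd⁴/32 = π(0.0889)⁴/32 = 6.132×10^-6 m⁴.
θ = T·L/(G·J) = 2453 × 0.872 / (26.5×10⁹ × 6.132×10^-6) = 0.01316 rad.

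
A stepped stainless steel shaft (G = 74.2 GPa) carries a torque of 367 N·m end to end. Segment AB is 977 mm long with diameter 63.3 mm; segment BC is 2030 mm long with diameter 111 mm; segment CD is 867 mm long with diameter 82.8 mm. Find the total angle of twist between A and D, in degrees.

0.268°

J_AB = π(0.0633)⁴/32 = 1.58×10^-6 m⁴; J_BC = π(0.111)⁴/32 = 1.49×10^-5 m⁴; J_CD = π(0.0828)⁴/32 = 4.61×10^-6 m⁴.
θ = (T/G)·Σ L_i/J_i = (367.0/74.2×10⁹)·(0.977/1.58×10^-6 + 2.03/1.49×10^-5 + 0.867/4.61×10^-6) = 4.669×10^-3 rad.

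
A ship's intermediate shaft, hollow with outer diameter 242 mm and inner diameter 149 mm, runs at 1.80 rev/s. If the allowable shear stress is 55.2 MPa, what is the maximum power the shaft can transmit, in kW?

J = π(d_o⁴ − d_i⁴)/32 = π(0.242⁴ − 0.149⁴)/32 = 2.883×10^-4 m⁴.
T_max = τ_allow·J/r = 5.52×10^7 × 2.883×10^-4 / 0.121 = 131500 N·m.
ω = 2π·1.80 = 11.31 rad/s, so P_max = T_max·ω = 1.488×10^6 W.

1490 kW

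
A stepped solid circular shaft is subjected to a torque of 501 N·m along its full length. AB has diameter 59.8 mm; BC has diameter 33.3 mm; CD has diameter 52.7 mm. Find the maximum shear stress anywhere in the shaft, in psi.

Under the same torque, τ_max = 16T/(πd³) is largest where d is smallest — segment BC (d = 33.3 mm).
τ_max = 16·501.0/(π·(0.0333)³) = 6.910×10^7 Pa.

10000 psi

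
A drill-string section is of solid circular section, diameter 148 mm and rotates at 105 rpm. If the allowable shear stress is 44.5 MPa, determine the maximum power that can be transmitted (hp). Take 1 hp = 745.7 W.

J = πd⁴/32 = π(0.148)⁴/32 = 4.710×10^-5 m⁴.
T_max = τ_allow·J/r = 4.45×10^7 × 4.710×10^-5 / 0.0740 = 28330 N·m.
ω = 2π·105/60 = 11.00 rad/s, so P_max = T_max·ω = 3.115×10^5 W.

418 hp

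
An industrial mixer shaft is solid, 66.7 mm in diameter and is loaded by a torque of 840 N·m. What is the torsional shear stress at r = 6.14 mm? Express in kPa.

J = πd⁴/32 = π(0.0667)⁴/32 = 1.943×10^-6 m⁴.
Shear stress varies linearly with radius: τ = T·r/J = 840.0 × 0.00614 / 1.943×10^-6 = 2.654×10^6 Pa.

2650 kPa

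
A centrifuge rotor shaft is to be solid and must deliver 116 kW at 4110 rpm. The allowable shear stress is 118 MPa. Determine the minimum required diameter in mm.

22.7 mm

ω = 2π·4110/60 = 430.4 rad/s, so T = P/ω = 116×10³ / 430.4 = 269.5 N·m.
For a solid shaft τ_max = 16T/(πd³), so d = (16T/(π τ_allow))^(1/3) = (16·269.5/(π·1.18×10^8))^(1/3) = 0.02266 m.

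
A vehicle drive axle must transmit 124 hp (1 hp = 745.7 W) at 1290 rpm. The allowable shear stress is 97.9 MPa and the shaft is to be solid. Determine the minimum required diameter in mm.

32.9 mm

ω = 2π·1290/60 = 135.1 rad/s, so T = P/ω = 124×745.7 / 135.1 = 684.5 N·m.
For a solid shaft τ_max = 16T/(πd³), so d = (16T/(π τ_allow))^(1/3) = (16·684.5/(π·9.79×10^7))^(1/3) = 0.03290 m.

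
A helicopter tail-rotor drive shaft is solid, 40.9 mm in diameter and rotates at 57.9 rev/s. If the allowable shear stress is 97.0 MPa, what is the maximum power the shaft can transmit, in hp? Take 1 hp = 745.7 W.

J = πd⁴/32 = π(0.0409)⁴/32 = 2.747×10^-7 m⁴.
T_max = τ_allow·J/r = 9.70×10^7 × 2.747×10^-7 / 0.0204 = 1303 N·m.
ω = 2π·57.9 = 363.8 rad/s, so P_max = T_max·ω = 4.741×10^5 W.

636 hp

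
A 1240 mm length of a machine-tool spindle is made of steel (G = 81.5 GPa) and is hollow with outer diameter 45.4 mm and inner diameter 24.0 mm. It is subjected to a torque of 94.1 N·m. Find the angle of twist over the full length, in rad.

J = π(d_o⁴ − d_i⁴)/32 = π(0.0454⁴ − 0.0240⁴)/32 = 3.845×10^-7 m⁴.
θ = T·L/(G·J) = 94.10 × 1.24 / (81.5×10⁹ × 3.845×10^-7) = 3.723×10^-3 rad.

0.00372 rad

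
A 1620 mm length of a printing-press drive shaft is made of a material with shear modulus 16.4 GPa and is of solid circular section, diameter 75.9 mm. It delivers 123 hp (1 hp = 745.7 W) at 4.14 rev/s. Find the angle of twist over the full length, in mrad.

107 mrad

ω = 2π·4.14 = 26.01 rad/s, so T = P/ω = 123×745.7 / 26.01 = 3526 N·m.
J = πd⁴/32 = π(0.0759)⁴/32 = 3.258×10^-6 m⁴.
θ = T·L/(G·J) = 3526 × 1.62 / (16.4×10⁹ × 3.258×10^-6) = 0.1069 rad.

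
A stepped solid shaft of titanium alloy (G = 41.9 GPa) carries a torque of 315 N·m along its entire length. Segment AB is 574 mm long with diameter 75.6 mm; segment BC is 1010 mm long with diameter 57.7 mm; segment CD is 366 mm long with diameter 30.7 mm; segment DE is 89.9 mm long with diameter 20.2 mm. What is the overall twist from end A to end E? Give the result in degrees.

J_AB = π(0.0756)⁴/32 = 3.21×10^-6 m⁴; J_BC = π(0.0577)⁴/32 = 1.09×10^-6 m⁴; J_CD = π(0.0307)⁴/32 = 8.72×10^-8 m⁴; J_DE = π(0.0202)⁴/32 = 1.63×10^-8 m⁴.
θ = (T/G)·Σ L_i/J_i = (315.0/41.9×10⁹)·(0.574/3.21×10^-6 + 1.01/1.09×10^-6 + 0.366/8.72×10^-8 + 0.0899/1.63×10^-8) = 0.08122 rad.

4.65°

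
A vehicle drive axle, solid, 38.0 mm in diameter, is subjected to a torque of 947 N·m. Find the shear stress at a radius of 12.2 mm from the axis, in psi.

8190 psi

J = πd⁴/32 = π(0.0380)⁴/32 = 2.047×10^-7 m⁴.
Shear stress varies linearly with radius: τ = T·r/J = 947.0 × 0.0122 / 2.047×10^-7 = 5.644×10^7 Pa.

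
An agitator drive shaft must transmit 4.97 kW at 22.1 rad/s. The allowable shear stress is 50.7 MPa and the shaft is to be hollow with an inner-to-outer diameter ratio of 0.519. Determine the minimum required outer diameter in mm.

ω = 22.1 rad/s, so T = P/ω = 4.97×10³ / 22.10 = 224.9 N·m.
For a hollow shaft with d_i/d_o = 0.519: τ_max = 16T/(π d_o³ (1−k⁴)), so d_o = [16T/(π τ_allow (1−k⁴))]^(1/3) = [16·224.9/(π·5.07×10^7·0.9274)]^(1/3) = 0.02899 m.

29.0 mm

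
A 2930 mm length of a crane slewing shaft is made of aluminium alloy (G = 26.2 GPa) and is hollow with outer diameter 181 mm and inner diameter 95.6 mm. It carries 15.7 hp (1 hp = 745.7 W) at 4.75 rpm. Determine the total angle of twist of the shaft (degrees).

ω = 2π·4.75/60 = 0.4974 rad/s, so T = P/ω = 15.7×745.7 / 0.4974 = 23540 N·m.
J = π(d_o⁴ − d_i⁴)/32 = π(0.181⁴ − 0.0956⁴)/32 = 9.717×10^-5 m⁴.
θ = T·L/(G·J) = 23540 × 2.93 / (26.2×10⁹ × 9.717×10^-5) = 0.02709 rad.

1.55°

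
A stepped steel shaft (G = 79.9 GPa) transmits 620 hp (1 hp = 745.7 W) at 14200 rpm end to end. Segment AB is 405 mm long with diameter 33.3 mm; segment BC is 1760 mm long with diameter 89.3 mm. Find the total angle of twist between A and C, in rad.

ω = 2π·14200/60 = 1487 rad/s, so T = P/ω = 620×745.7 / 1487 = 310.9 N·m.
J_AB = π(0.0333)⁴/32 = 1.21×10^-7 m⁴; J_BC = π(0.0893)⁴/32 = 6.24×10^-6 m⁴.
θ = (T/G)·Σ L_i/J_i = (310.9/79.9×10⁹)·(0.405/1.21×10^-7 + 1.76/6.24×10^-6) = 0.01415 rad.

0.0142 rad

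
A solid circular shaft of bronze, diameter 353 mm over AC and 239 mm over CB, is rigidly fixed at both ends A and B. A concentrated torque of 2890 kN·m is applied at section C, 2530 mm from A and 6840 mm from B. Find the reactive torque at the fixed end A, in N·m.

2.68e6 N·m

Compatibility: T_A·a/J_AC = T_B·b/J_CB with T_A + T_B = T₀.
J_AC = 1.52×10^-3 m⁴, J_CB = 3.20×10^-4 m⁴, so T_A = T₀·(J_AC/a)/((J_AC/a)+(J_CB/b)) = 2.682e6 N·m, T_B = 208400 N·m.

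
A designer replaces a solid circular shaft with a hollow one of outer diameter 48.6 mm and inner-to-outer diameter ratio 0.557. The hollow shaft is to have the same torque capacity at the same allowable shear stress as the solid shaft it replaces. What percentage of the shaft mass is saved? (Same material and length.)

Equal τ_max and T ⇒ the solid shaft needs d_s³ = d_o³(1−k⁴), so d_s = 48.6·(1−0.557⁴)^(1/3) = 46.99 mm.
Area ratio A_h/A_s = d_o²(1−k²)/d_s² = (1−k²)/(1−k⁴)^(2/3) = 0.7379.
Mass saving = 1 − 0.7379 = 26.2 %.

26.2 %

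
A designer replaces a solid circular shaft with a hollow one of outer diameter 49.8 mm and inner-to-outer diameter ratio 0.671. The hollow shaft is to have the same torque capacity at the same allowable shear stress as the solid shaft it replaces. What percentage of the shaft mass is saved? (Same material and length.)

36.1 %

Equal τ_max and T ⇒ the solid shaft needs d_s³ = d_o³(1−k⁴), so d_s = 49.8·(1−0.671⁴)^(1/3) = 46.18 mm.
Area ratio A_h/A_s = d_o²(1−k²)/d_s² = (1−k²)/(1−k⁴)^(2/3) = 0.6394.
Mass saving = 1 − 0.6394 = 36.1 %.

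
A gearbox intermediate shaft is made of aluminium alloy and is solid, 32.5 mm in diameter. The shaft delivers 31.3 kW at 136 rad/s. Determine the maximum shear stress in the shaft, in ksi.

ω = 136 rad/s, so T = P/ω = 31.3×10³ / 136.0 = 230.1 N·m.
J = πd⁴/32 = π(0.0325)⁴/32 = 1.095×10^-7 m⁴.
τ_max = T·r/J = 230.1 × 0.0163 / 1.095×10^-7 = 3.414×10^7 Pa.

4.95 ksi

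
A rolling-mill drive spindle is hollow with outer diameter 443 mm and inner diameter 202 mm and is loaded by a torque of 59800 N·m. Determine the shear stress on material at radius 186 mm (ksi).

0.446 ksi

J = π(d_o⁴ − d_i⁴)/32 = π(0.443⁴ − 0.202⁴)/32 = 3.618×10^-3 m⁴.
Shear stress varies linearly with radius: τ = T·r/J = 59800 × 0.186 / 3.618×10^-3 = 3.075×10^6 Pa.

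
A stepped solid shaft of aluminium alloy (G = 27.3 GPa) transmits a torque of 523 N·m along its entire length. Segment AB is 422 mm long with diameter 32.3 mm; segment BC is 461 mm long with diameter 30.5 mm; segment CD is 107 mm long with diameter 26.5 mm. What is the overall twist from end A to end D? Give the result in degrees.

12.7°

J_AB = π(0.0323)⁴/32 = 1.07×10^-7 m⁴; J_BC = π(0.0305)⁴/32 = 8.50×10^-8 m⁴; J_CD = π(0.0265)⁴/32 = 4.84×10^-8 m⁴.
θ = (T/G)·Σ L_i/J_i = (523.0/27.3×10⁹)·(0.422/1.07×10^-7 + 0.461/8.50×10^-8 + 0.107/4.84×10^-8) = 0.2219 rad.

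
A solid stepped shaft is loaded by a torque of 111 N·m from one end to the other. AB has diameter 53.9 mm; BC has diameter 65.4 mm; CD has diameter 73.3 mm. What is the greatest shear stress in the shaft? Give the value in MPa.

Under the same torque, τ_max = 16T/(πd³) is largest where d is smallest — segment AB (d = 53.9 mm).
τ_max = 16·111.0/(π·(0.0539)³) = 3.610×10^6 Pa.

3.61 MPa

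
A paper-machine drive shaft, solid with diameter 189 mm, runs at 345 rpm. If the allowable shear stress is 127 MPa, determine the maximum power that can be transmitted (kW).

J = πd⁴/32 = π(0.189)⁴/32 = 1.253×10^-4 m⁴.
T_max = τ_allow·J/r = 1.27×10^8 × 1.253×10^-4 / 0.0945 = 168400 N·m.
ω = 2π·345/60 = 36.13 rad/s, so P_max = T_max·ω = 6.082×10^6 W.

6080 kW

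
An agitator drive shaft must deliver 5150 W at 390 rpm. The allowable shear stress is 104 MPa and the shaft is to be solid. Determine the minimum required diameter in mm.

18.3 mm

ω = 2π·390/60 = 40.84 rad/s, so T = P/ω = 5150 / 40.84 = 126.1 N·m.
For a solid shaft τ_max = 16T/(πd³), so d = (16T/(π τ_allow))^(1/3) = (16·126.1/(π·1.04×10^8))^(1/3) = 0.01835 m.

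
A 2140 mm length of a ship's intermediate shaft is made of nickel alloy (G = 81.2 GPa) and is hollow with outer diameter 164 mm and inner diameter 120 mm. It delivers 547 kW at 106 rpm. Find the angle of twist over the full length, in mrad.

25.6 mrad

ω = 2π·106/60 = 11.10 rad/s, so T = P/ω = 547×10³ / 11.10 = 49280 N·m.
J = π(d_o⁴ − d_i⁴)/32 = π(0.164⁴ − 0.120⁴)/32 = 5.066×10^-5 m⁴.
θ = T·L/(G·J) = 49280 × 2.14 / (81.2×10⁹ × 5.066×10^-5) = 0.02563 rad.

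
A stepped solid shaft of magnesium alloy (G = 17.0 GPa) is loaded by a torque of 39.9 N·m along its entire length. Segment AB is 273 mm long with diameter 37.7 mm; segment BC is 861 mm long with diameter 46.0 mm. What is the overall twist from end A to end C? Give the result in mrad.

7.83 mrad

J_AB = π(0.0377)⁴/32 = 1.98×10^-7 m⁴; J_BC = π(0.0460)⁴/32 = 4.40×10^-7 m⁴.
θ = (T/G)·Σ L_i/J_i = (39.90/17.0×10⁹)·(0.273/1.98×10^-7 + 0.861/4.40×10^-7) = 7.828×10^-3 rad.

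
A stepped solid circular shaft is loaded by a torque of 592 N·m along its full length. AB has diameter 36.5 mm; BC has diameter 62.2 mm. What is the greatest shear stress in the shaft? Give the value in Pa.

Under the same torque, τ_max = 16T/(πd³) is largest where d is smallest — segment AB (d = 36.5 mm).
τ_max = 16·592.0/(π·(0.0365)³) = 6.200×10^7 Pa.

6.20e7 Pa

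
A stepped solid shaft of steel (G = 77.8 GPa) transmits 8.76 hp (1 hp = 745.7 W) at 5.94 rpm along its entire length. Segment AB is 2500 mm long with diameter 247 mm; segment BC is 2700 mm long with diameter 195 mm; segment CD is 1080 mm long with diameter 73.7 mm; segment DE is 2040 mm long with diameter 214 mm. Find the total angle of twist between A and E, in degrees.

3.16°

ω = 2π·5.94/60 = 0.6220 rad/s, so T = P/ω = 8.76×745.7 / 0.6220 = 10500 N·m.
J_AB = π(0.247)⁴/32 = 3.65×10^-4 m⁴; J_BC = π(0.195)⁴/32 = 1.42×10^-4 m⁴; J_CD = π(0.0737)⁴/32 = 2.90×10^-6 m⁴; J_DE = π(0.214)⁴/32 = 2.06×10^-4 m⁴.
θ = (T/G)·Σ L_i/J_i = (10500/77.8×10⁹)·(2.50/3.65×10^-4 + 2.70/1.42×10^-4 + 1.08/2.90×10^-6 + 2.04/2.06×10^-4) = 0.05516 rad.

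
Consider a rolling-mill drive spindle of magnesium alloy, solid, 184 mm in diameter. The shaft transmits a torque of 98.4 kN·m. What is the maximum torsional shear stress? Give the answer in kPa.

J = πd⁴/32 = π(0.184)⁴/32 = 1.125×10^-4 m⁴.
τ_max = T·r/J = 98400 × 0.0920 / 1.125×10^-4 = 8.045×10^7 Pa.

80400 kPa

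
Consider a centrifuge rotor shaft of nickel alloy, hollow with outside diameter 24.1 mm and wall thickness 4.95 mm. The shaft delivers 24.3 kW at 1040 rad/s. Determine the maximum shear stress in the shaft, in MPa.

ω = 1040 rad/s, so T = P/ω = 24.3×10³ / 1040 = 23.37 N·m.
J = π(d_o⁴ − d_i⁴)/32 = π(0.0241⁴ − 0.0142⁴)/32 = 2.913×10^-8 m⁴.
τ_max = T·r/J = 23.37 × 0.0120 / 2.913×10^-8 = 9.667×10^6 Pa.

9.67 MPa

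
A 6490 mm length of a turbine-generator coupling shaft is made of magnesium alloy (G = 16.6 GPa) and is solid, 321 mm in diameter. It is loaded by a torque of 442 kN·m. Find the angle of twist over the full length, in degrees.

J = πd⁴/32 = π(0.321)⁴/32 = 1.042×10^-3 m⁴.
θ = T·L/(G·J) = 442000 × 6.49 / (16.6×10⁹ × 1.042×10^-3) = 0.1658 rad.

9.50°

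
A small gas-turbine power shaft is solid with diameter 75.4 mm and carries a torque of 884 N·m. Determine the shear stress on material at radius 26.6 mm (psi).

1070 psi

J = πd⁴/32 = π(0.0754)⁴/32 = 3.173×10^-6 m⁴.
Shear stress varies linearly with radius: τ = T·r/J = 884.0 × 0.0266 / 3.173×10^-6 = 7.411×10^6 Pa.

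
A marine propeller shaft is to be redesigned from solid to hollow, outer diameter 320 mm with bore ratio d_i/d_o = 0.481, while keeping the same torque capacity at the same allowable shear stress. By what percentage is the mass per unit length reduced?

Equal τ_max and T ⇒ the solid shaft needs d_s³ = d_o³(1−k⁴), so d_s = 320·(1−0.481⁴)^(1/3) = 314.2 mm.
Area ratio A_h/A_s = d_o²(1−k²)/d_s² = (1−k²)/(1−k⁴)^(2/3) = 0.7974.
Mass saving = 1 − 0.7974 = 20.3 %.

20.3 %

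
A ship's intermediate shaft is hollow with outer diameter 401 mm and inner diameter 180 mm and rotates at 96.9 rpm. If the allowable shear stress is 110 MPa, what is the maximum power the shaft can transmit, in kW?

13600 kW

J = π(d_o⁴ − d_i⁴)/32 = π(0.401⁴ − 0.180⁴)/32 = 2.435×10^-3 m⁴.
T_max = τ_allow·J/r = 1.10×10^8 × 2.435×10^-3 / 0.201 = 1.336e6 N·m.
ω = 2π·96.9/60 = 10.15 rad/s, so P_max = T_max·ω = 1.356×10^7 W.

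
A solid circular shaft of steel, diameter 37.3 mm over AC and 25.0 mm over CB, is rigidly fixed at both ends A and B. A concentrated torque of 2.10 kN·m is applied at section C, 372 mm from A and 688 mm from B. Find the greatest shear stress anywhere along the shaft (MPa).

186 MPa

Compatibility: T_A·a/J_AC = T_B·b/J_CB with T_A + T_B = T₀.
J_AC = 1.90×10^-7 m⁴, J_CB = 3.83×10^-8 m⁴, so T_A = T₀·(J_AC/a)/((J_AC/a)+(J_CB/b)) = 1893 N·m, T_B = 206.6 N·m.
τ in each portion: τ_AC = 1.86×10^8 Pa, τ_CB = 6.73×10^7 Pa; maximum is in AC.
τ_max = T_AC·r/J = 1893·0.0186/1.90×10^-7 = 1.858×10^8 Pa.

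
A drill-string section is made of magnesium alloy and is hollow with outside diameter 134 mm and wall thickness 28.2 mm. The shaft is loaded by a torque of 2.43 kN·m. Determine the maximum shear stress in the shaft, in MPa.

5.80 MPa

J = π(d_o⁴ − d_i⁴)/32 = π(0.134⁴ − 0.0776⁴)/32 = 2.809×10^-5 m⁴.
τ_max = T·r/J = 2430 × 0.0670 / 2.809×10^-5 = 5.795×10^6 Pa.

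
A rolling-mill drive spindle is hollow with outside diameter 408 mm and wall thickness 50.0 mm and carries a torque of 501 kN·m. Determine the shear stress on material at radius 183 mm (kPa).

49900 kPa

J = π(d_o⁴ − d_i⁴)/32 = π(0.408⁴ − 0.308⁴)/32 = 1.837×10^-3 m⁴.
Shear stress varies linearly with radius: τ = T·r/J = 501000 × 0.183 / 1.837×10^-3 = 4.991×10^7 Pa.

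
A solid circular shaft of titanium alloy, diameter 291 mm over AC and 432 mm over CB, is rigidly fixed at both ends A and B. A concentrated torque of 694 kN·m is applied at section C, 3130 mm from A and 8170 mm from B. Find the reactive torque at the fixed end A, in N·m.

Compatibility: T_A·a/J_AC = T_B·b/J_CB with T_A + T_B = T₀.
J_AC = 7.04×10^-4 m⁴, J_CB = 3.42×10^-3 m⁴, so T_A = T₀·(J_AC/a)/((J_AC/a)+(J_CB/b)) = 242600 N·m, T_B = 451400 N·m.

243000 N·m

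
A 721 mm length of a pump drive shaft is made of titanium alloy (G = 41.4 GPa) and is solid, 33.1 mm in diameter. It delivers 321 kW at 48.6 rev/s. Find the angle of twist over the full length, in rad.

0.155 rad

ω = 2π·48.6 = 305.4 rad/s, so T = P/ω = 321×10³ / 305.4 = 1051 N·m.
J = πd⁴/32 = π(0.0331)⁴/32 = 1.178×10^-7 m⁴.
θ = T·L/(G·J) = 1051 × 0.721 / (41.4×10⁹ × 1.178×10^-7) = 0.1554 rad.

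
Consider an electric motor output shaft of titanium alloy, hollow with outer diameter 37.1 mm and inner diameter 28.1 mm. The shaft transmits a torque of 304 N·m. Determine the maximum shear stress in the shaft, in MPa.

45.2 MPa

J = π(d_o⁴ − d_i⁴)/32 = π(0.0371⁴ − 0.0281⁴)/32 = 1.248×10^-7 m⁴.
τ_max = T·r/J = 304.0 × 0.0186 / 1.248×10^-7 = 4.519×10^7 Pa.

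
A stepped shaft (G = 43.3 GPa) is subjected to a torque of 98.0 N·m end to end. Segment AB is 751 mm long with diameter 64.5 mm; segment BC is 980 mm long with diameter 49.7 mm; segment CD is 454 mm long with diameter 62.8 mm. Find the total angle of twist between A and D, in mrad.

J_AB = π(0.0645)⁴/32 = 1.70×10^-6 m⁴; J_BC = π(0.0497)⁴/32 = 5.99×10^-7 m⁴; J_CD = π(0.0628)⁴/32 = 1.53×10^-6 m⁴.
θ = (T/G)·Σ L_i/J_i = (98.00/43.3×10⁹)·(0.751/1.70×10^-6 + 0.980/5.99×10^-7 + 0.454/1.53×10^-6) = 5.376×10^-3 rad.

5.38 mrad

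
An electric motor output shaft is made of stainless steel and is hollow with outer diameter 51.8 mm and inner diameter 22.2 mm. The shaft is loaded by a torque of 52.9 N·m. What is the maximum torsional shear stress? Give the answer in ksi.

0.291 ksi

J = π(d_o⁴ − d_i⁴)/32 = π(0.0518⁴ − 0.0222⁴)/32 = 6.830×10^-7 m⁴.
τ_max = T·r/J = 52.90 × 0.0259 / 6.830×10^-7 = 2.006×10^6 Pa.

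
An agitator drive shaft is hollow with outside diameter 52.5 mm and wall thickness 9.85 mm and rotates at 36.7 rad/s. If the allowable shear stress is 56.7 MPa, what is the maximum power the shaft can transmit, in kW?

J = π(d_o⁴ − d_i⁴)/32 = π(0.0525⁴ − 0.0328⁴)/32 = 6.322×10^-7 m⁴.
T_max = τ_allow·J/r = 5.67×10^7 × 6.322×10^-7 / 0.0262 = 1366 N·m.
ω = 36.7 rad/s, so P_max = T_max·ω = 5.012×10^4 W.

50.1 kW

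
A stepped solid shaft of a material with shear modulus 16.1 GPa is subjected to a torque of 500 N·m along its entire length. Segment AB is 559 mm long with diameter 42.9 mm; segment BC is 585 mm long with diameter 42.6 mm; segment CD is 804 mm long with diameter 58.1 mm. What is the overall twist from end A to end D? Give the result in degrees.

7.49°

J_AB = π(0.0429)⁴/32 = 3.33×10^-7 m⁴; J_BC = π(0.0426)⁴/32 = 3.23×10^-7 m⁴; J_CD = π(0.0581)⁴/32 = 1.12×10^-6 m⁴.
θ = (T/G)·Σ L_i/J_i = (500.0/16.1×10⁹)·(0.559/3.33×10^-7 + 0.585/3.23×10^-7 + 0.804/1.12×10^-6) = 0.1307 rad.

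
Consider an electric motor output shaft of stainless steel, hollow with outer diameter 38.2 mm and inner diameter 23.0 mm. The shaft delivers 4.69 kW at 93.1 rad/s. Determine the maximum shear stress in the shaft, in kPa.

5300 kPa

ω = 93.1 rad/s, so T = P/ω = 4.69×10³ / 93.10 = 50.38 N·m.
J = π(d_o⁴ − d_i⁴)/32 = π(0.0382⁴ − 0.0230⁴)/32 = 1.816×10^-7 m⁴.
τ_max = T·r/J = 50.38 × 0.0191 / 1.816×10^-7 = 5.299×10^6 Pa.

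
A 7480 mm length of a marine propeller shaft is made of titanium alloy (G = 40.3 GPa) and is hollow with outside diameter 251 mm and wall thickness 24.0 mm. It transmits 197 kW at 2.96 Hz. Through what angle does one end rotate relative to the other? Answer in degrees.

0.505°

ω = 2π·2.96 = 18.60 rad/s, so T = P/ω = 197×10³ / 18.60 = 10590 N·m.
J = π(d_o⁴ − d_i⁴)/32 = π(0.251⁴ − 0.203⁴)/32 = 2.229×10^-4 m⁴.
θ = T·L/(G·J) = 10590 × 7.48 / (40.3×10⁹ × 2.229×10^-4) = 8.818×10^-3 rad.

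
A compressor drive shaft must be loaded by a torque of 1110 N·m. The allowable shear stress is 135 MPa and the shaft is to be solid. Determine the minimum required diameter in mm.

34.7 mm

For a solid shaft τ_max = 16T/(πd³), so d = (16T/(π τ_allow))^(1/3) = (16·1110/(π·1.35×10^8))^(1/3) = 0.03473 m.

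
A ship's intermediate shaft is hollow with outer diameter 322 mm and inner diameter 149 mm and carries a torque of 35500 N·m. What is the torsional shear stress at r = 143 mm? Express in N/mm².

5.04 N/mm²

J = π(d_o⁴ − d_i⁴)/32 = π(0.322⁴ − 0.149⁴)/32 = 1.007×10^-3 m⁴.
Shear stress varies linearly with radius: τ = T·r/J = 35500 × 0.143 / 1.007×10^-3 = 5.041×10^6 Pa.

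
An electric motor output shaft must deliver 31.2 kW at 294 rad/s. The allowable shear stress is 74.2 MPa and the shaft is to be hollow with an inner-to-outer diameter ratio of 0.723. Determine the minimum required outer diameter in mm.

21.6 mm

ω = 294 rad/s, so T = P/ω = 31.2×10³ / 294.0 = 106.1 N·m.
For a hollow shaft with d_i/d_o = 0.723: τ_max = 16T/(π d_o³ (1−k⁴)), so d_o = [16T/(π τ_allow (1−k⁴))]^(1/3) = [16·106.1/(π·7.42×10^7·0.7268)]^(1/3) = 0.02156 m.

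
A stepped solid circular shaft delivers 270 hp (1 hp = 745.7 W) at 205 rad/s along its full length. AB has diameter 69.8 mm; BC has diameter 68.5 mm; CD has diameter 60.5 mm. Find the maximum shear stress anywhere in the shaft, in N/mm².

ω = 205 rad/s, so T = P/ω = 270×745.7 / 205.0 = 982.1 N·m.
Under the same torque, τ_max = 16T/(πd³) is largest where d is smallest — segment CD (d = 60.5 mm).
τ_max = 16·982.1/(π·(0.0605)³) = 2.259×10^7 Pa.

22.6 N/mm²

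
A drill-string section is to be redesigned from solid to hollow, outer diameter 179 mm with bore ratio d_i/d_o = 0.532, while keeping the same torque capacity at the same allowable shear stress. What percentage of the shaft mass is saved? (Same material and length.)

24.2 %

Equal τ_max and T ⇒ the solid shaft needs d_s³ = d_o³(1−k⁴), so d_s = 179·(1−0.532⁴)^(1/3) = 174.1 mm.
Area ratio A_h/A_s = d_o²(1−k²)/d_s² = (1−k²)/(1−k⁴)^(2/3) = 0.7580.
Mass saving = 1 − 0.7580 = 24.2 %.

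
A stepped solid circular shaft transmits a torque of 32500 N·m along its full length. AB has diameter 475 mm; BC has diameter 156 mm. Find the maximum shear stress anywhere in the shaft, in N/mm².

43.6 N/mm²

Under the same torque, τ_max = 16T/(πd³) is largest where d is smallest — segment BC (d = 156 mm).
τ_max = 16·32500/(π·(0.156)³) = 4.360×10^7 Pa.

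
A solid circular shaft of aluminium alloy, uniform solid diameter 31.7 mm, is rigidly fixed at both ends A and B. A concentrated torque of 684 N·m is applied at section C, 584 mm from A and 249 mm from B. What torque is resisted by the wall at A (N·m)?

204 N·m

With uniform GJ and both ends fixed, compatibility θ_AC = θ_CB gives T_A·a = T_B·b, together with T_A + T_B = T₀.
T_A = T₀·b/(a+b) = 684.0·249/833.0 = 204.5 N·m; T_B = 479.5 N·m.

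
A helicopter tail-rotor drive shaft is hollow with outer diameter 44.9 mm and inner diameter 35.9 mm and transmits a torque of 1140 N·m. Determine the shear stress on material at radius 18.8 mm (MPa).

90.8 MPa

J = π(d_o⁴ − d_i⁴)/32 = π(0.0449⁴ − 0.0359⁴)/32 = 2.359×10^-7 m⁴.
Shear stress varies linearly with radius: τ = T·r/J = 1140 × 0.0188 / 2.359×10^-7 = 9.084×10^7 Pa.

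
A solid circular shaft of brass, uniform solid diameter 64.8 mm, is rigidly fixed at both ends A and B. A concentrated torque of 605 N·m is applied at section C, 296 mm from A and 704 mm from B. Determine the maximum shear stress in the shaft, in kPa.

7970 kPa

With uniform GJ and both ends fixed, compatibility θ_AC = θ_CB gives T_A·a = T_B·b, together with T_A + T_B = T₀.
T_A = T₀·b/(a+b) = 605.0·704/1000 = 425.9 N·m; T_B = 179.1 N·m.
τ in each portion: τ_AC = 7.97×10^6 Pa, τ_CB = 3.35×10^6 Pa; maximum is in AC.
τ_max = T_AC·r/J = 425.9·0.0324/1.73×10^-6 = 7.972×10^6 Pa.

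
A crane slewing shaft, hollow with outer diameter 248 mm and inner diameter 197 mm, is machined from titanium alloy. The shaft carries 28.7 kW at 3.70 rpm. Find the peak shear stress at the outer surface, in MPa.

41.1 MPa

ω = 2π·3.70/60 = 0.3875 rad/s, so T = P/ω = 28.7×10³ / 0.3875 = 74070 N·m.
J = π(d_o⁴ − d_i⁴)/32 = π(0.248⁴ − 0.197⁴)/32 = 2.235×10^-4 m⁴.
τ_max = T·r/J = 74070 × 0.124 / 2.235×10^-4 = 4.109×10^7 Pa.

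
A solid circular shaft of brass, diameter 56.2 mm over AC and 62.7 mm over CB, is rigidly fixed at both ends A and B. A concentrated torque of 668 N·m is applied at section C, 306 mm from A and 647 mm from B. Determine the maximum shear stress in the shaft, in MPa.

11.1 MPa

Compatibility: T_A·a/J_AC = T_B·b/J_CB with T_A + T_B = T₀.
J_AC = 9.79×10^-7 m⁴, J_CB = 1.52×10^-6 m⁴, so T_A = T₀·(J_AC/a)/((J_AC/a)+(J_CB/b)) = 385.5 N·m, T_B = 282.5 N·m.
τ in each portion: τ_AC = 1.11×10^7 Pa, τ_CB = 5.84×10^6 Pa; maximum is in AC.
τ_max = T_AC·r/J = 385.5·0.0281/9.79×10^-7 = 1.106×10^7 Pa.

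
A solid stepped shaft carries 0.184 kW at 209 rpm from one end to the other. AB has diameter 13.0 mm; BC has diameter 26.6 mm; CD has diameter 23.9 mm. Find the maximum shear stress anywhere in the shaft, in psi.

ω = 2π·209/60 = 21.89 rad/s, so T = P/ω = 0.184×10³ / 21.89 = 8.407 N·m.
Under the same torque, τ_max = 16T/(πd³) is largest where d is smallest — segment AB (d = 13.0 mm).
τ_max = 16·8.407/(π·(0.0130)³) = 1.949×10^7 Pa.

2830 psi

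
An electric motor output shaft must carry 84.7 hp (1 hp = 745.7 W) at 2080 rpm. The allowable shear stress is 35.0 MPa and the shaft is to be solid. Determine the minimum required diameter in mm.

ω = 2π·2080/60 = 217.8 rad/s, so T = P/ω = 84.7×745.7 / 217.8 = 290.0 N·m.
For a solid shaft τ_max = 16T/(πd³), so d = (16T/(π τ_allow))^(1/3) = (16·290.0/(π·3.50×10^7))^(1/3) = 0.03481 m.

34.8 mm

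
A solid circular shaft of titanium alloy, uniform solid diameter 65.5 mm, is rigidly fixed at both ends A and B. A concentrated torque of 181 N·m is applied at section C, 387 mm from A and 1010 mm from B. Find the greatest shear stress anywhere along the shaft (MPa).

With uniform GJ and both ends fixed, compatibility θ_AC = θ_CB gives T_A·a = T_B·b, together with T_A + T_B = T₀.
T_A = T₀·b/(a+b) = 181.0·1010/1397 = 130.9 N·m; T_B = 50.14 N·m.
τ in each portion: τ_AC = 2.37×10^6 Pa, τ_CB = 9.09×10^5 Pa; maximum is in AC.
τ_max = T_AC·r/J = 130.9·0.0328/1.81×10^-6 = 2.372×10^6 Pa.

2.37 MPa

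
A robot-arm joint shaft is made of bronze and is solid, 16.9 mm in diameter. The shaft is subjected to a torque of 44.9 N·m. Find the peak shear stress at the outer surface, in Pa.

J = πd⁴/32 = π(0.0169)⁴/32 = 8.008×10^-9 m⁴.
τ_max = T·r/J = 44.90 × 0.00845 / 8.008×10^-9 = 4.738×10^7 Pa.

4.74e7 Pa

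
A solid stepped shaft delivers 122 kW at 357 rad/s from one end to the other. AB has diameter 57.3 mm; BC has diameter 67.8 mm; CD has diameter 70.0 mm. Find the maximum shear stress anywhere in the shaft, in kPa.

9250 kPa

ω = 357 rad/s, so T = P/ω = 122×10³ / 357.0 = 341.7 N·m.
Under the same torque, τ_max = 16T/(πd³) is largest where d is smallest — segment AB (d = 57.3 mm).
τ_max = 16·341.7/(π·(0.0573)³) = 9.251×10^6 Pa.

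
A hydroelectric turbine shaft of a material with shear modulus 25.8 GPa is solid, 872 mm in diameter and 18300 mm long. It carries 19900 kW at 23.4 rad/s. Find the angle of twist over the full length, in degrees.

0.609°

ω = 23.4 rad/s, so T = P/ω = 19900×10³ / 23.40 = 850400 N·m.
J = πd⁴/32 = π(0.872)⁴/32 = 0.05676 m⁴.
θ = T·L/(G·J) = 850400 × 18.3 / (25.8×10⁹ × 0.05676) = 0.01063 rad.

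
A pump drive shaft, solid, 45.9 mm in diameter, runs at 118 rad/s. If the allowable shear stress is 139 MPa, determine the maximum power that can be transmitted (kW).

311 kW

J = πd⁴/32 = π(0.0459)⁴/32 = 4.358×10^-7 m⁴.
T_max = τ_allow·J/r = 1.39×10^8 × 4.358×10^-7 / 0.0229 = 2639 N·m.
ω = 118 rad/s, so P_max = T_max·ω = 3.114×10^5 W.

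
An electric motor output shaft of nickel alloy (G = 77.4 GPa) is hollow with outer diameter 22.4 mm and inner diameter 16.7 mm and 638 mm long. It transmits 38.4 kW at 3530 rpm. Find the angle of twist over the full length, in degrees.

ω = 2π·3530/60 = 369.7 rad/s, so T = P/ω = 38.4×10³ / 369.7 = 103.9 N·m.
J = π(d_o⁴ − d_i⁴)/32 = π(0.0224⁴ − 0.0167⁴)/32 = 1.708×10^-8 m⁴.
θ = T·L/(G·J) = 103.9 × 0.638 / (77.4×10⁹ × 1.708×10^-8) = 0.05013 rad.

2.87°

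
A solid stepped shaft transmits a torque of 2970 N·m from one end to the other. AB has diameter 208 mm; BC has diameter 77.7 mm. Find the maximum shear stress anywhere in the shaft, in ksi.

Under the same torque, τ_max = 16T/(πd³) is largest where d is smallest — segment BC (d = 77.7 mm).
τ_max = 16·2970/(π·(0.0777)³) = 3.225×10^7 Pa.

4.68 ksi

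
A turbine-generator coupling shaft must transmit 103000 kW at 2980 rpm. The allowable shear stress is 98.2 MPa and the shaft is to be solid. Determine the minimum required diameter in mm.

258 mm

ω = 2π·2980/60 = 312.1 rad/s, so T = P/ω = 103000×10³ / 312.1 = 330100 N·m.
For a solid shaft τ_max = 16T/(πd³), so d = (16T/(π τ_allow))^(1/3) = (16·330100/(π·9.82×10^7))^(1/3) = 0.2577 m.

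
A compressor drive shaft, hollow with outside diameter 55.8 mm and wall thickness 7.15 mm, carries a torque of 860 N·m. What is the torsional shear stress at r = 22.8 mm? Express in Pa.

J = π(d_o⁴ − d_i⁴)/32 = π(0.0558⁴ − 0.0415⁴)/32 = 6.606×10^-7 m⁴.
Shear stress varies linearly with radius: τ = T·r/J = 860.0 × 0.0228 / 6.606×10^-7 = 2.968×10^7 Pa.

2.97e7 Pa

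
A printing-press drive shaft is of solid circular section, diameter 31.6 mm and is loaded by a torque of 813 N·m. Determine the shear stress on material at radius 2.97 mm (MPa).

24.7 MPa

J = πd⁴/32 = π(0.0316)⁴/32 = 9.789×10^-8 m⁴.
Shear stress varies linearly with radius: τ = T·r/J = 813.0 × 0.00297 / 9.789×10^-8 = 2.467×10^7 Pa.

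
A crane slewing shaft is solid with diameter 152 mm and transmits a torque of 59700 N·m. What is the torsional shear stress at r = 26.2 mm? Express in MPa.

J = πd⁴/32 = π(0.152)⁴/32 = 5.241×10^-5 m⁴.
Shear stress varies linearly with radius: τ = T·r/J = 59700 × 0.0262 / 5.241×10^-5 = 2.985×10^7 Pa.

29.8 MPa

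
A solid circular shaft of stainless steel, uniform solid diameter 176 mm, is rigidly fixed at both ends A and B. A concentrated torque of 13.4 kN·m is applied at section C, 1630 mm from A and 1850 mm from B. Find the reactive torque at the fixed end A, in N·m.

With uniform GJ and both ends fixed, compatibility θ_AC = θ_CB gives T_A·a = T_B·b, together with T_A + T_B = T₀.
T_A = T₀·b/(a+b) = 13400·1850/3480 = 7124 N·m; T_B = 6276 N·m.

7120 N·m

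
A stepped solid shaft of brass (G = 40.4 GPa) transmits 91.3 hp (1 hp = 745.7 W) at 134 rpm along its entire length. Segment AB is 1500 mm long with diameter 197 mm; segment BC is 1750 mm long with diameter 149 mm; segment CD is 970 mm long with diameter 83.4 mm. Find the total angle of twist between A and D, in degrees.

ω = 2π·134/60 = 14.03 rad/s, so T = P/ω = 91.3×745.7 / 14.03 = 4852 N·m.
J_AB = π(0.197)⁴/32 = 1.48×10^-4 m⁴; J_BC = π(0.149)⁴/32 = 4.84×10^-5 m⁴; J_CD = π(0.0834)⁴/32 = 4.75×10^-6 m⁴.
θ = (T/G)·Σ L_i/J_i = (4852/40.4×10⁹)·(1.50/1.48×10^-4 + 1.75/4.84×10^-5 + 0.970/4.75×10^-6) = 0.03009 rad.

1.72°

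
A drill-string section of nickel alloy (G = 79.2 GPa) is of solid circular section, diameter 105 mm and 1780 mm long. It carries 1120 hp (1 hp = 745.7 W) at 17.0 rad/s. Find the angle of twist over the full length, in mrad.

92.5 mrad

ω = 17.0 rad/s, so T = P/ω = 1120×745.7 / 17.00 = 49130 N·m.
J = πd⁴/32 = π(0.105)⁴/32 = 1.193×10^-5 m⁴.
θ = T·L/(G·J) = 49130 × 1.78 / (79.2×10⁹ × 1.193×10^-5) = 0.09253 rad.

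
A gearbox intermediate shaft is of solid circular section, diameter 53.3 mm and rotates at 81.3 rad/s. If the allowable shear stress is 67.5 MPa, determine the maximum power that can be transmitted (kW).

163 kW

J = πd⁴/32 = π(0.0533)⁴/32 = 7.923×10^-7 m⁴.
T_max = τ_allow·J/r = 6.75×10^7 × 7.923×10^-7 / 0.0267 = 2007 N·m.
ω = 81.3 rad/s, so P_max = T_max·ω = 1.632×10^5 W.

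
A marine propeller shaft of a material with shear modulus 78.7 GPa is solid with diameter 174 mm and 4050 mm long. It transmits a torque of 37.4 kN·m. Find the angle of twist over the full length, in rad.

J = πd⁴/32 = π(0.174)⁴/32 = 8.999×10^-5 m⁴.
θ = T·L/(G·J) = 37400 × 4.05 / (78.7×10⁹ × 8.999×10^-5) = 0.02139 rad.

0.0214 rad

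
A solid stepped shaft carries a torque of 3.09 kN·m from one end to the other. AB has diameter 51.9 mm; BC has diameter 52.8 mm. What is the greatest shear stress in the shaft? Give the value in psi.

Under the same torque, τ_max = 16T/(πd³) is largest where d is smallest — segment AB (d = 51.9 mm).
τ_max = 16·3090/(π·(0.0519)³) = 1.126×10^8 Pa.

16300 psi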